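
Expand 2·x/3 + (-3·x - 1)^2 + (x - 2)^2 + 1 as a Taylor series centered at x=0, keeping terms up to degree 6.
10·x^2 + 8·x/3 + 6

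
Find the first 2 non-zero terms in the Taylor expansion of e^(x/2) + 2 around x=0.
x/2 + 3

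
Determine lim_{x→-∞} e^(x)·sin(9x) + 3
Evaluate the dominant behaviour as x → -∞; each term tends to a finite value or vanishes.
Limit = 3.

Final answer: 3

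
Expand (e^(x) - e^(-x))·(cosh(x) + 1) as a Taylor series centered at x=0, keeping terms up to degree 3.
5·x^3/3 + 4·x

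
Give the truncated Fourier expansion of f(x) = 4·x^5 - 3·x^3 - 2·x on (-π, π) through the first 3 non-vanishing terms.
(-166·π^2 + 8·π^4 + 992)·sin(x) + (-4·π^4 - 65/2 + 23·π^2)·sin(2·x) + (-214·π^2/27 + 320/81 + 8·π^4/3)·sin(3·x)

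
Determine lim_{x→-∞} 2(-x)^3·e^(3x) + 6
The product is a 0·∞ indeterminate form at x → -∞.
Rewrite the product as 2(-x)^3 / e^(-3x) (an ∞/∞ form) and apply L'Hôpital, or use the standard hierarchy e^(3|x|) ≫ |(-x)^3| as x → -∞.
The indeterminate product → 0, so the limit = 6.

Final answer: 6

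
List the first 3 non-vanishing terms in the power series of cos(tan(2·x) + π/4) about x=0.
-√(2)·x^2 - √(2)·x + √(2)/2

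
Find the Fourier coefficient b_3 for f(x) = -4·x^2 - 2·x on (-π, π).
b_3 = (1/π) ∫_{-π}^{π} f(x)·sin(3x) dx.
Evaluate the integral (use parity and integration by parts as needed): b_3 = -4/3.

Final answer: -4/3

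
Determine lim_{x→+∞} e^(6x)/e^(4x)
This is an ∞/∞ indeterminate form as x → +∞.
Rewrite e^(6x)/e^(4x) = e^((6−4)x) = e^(2x); the exponent coefficient is 2 > 0 so e^(2x) → ∞.
Limit = ∞.

Final answer: ∞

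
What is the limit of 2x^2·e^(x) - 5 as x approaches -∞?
The product is a 0·∞ indeterminate form at x → -∞.
Rewrite the product as 2x^2 / e^(-x) (an ∞/∞ form) and apply L'Hôpital, or use the standard hierarchy e^(|x|) ≫ |x^2| as x → -∞.
The indeterminate product → 0, so the limit = -5.

Final answer: -5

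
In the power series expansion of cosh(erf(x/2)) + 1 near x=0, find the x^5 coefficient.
Expand to order 5: cosh(erf(x/2)) + 1 = x^4·(-1/(12·π) + 1/(24·π^2)) + x^2/(2·π) + 2 + O(x^6).
The coefficient of x^5 is 0.

Final answer: 0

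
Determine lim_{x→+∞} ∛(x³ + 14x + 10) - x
This is an ∞ − ∞ indeterminate form.
Multiply by (A² + AB + B²)/(A² + AB + B²) where A = ∛(x³+14x + 10), B = x to use A³ − B³ = (A−B)(A²+AB+B²); the x³ terms cancel, leaving (14x + 10)/(A²+AB+B²) with denominator ~ 3x², so the limit is 0.
Limit = 0.

Final answer: 0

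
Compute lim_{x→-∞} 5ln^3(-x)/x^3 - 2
The quotient is an ∞/∞ indeterminate form as x → -∞.
Compare growth rates of the dominant terms (exponentials ≫ polynomials ≫ logarithms), or apply L'Hôpital's rule; the quotient → 0.
Adding the constant: 0 - 2 = -2. Limit = -2.

Final answer: -2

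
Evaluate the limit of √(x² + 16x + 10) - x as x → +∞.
This is an ∞ − ∞ indeterminate form.
Multiply and divide by the conjugate √(x²+16x + 10) + x; the x² terms cancel, leaving (16x + 10)/(√(x²+16x + 10)+x) → 16/2 = 8.
Limit = 8.

Final answer: 8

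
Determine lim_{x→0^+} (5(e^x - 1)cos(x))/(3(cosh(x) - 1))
Both numerator and denominator → 0 as x → 0^+; this is a 0/0 indeterminate form.
Expand each to leading order near x = 0: numerator ~ 5·x, denominator ~ 3·x^2/2.
The limit of the ratio is ∞.

Final answer: ∞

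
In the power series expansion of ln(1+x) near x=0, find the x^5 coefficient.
Expand to order 5: ln(1+x) = x^5/5 - x^4/4 + x^3/3 - x^2/2 + x + O(x^6).
The coefficient of x^5 is 1/5.

Final answer: 1/5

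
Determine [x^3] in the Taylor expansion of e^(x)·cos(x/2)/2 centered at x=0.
Expand to order 3: e^(x)·cos(x/2)/2 = x^3/48 + 3·x^2/16 + x/2 + 1/2 + O(x^4).
The coefficient of x^3 is 1/48.

Final answer: 1/48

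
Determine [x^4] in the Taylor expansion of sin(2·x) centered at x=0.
Expand to order 4: sin(2·x) = -4·x^3/3 + 2·x + O(x^5).
The coefficient of x^4 is 0.

Final answer: 0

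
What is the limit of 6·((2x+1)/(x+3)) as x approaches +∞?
Evaluate the dominant behaviour as x → +∞; each term tends to a finite value or vanishes.
Limit = 12.

Final answer: 12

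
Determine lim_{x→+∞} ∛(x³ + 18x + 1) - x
This is an ∞ − ∞ indeterminate form.
Multiply by (A² + AB + B²)/(A² + AB + B²) where A = ∛(x³+18x + 1), B = x to use A³ − B³ = (A−B)(A²+AB+B²); the x³ terms cancel, leaving (18x + 1)/(A²+AB+B²) with denominator ~ 3x², so the limit is 0.
Limit = 0.

Final answer: 0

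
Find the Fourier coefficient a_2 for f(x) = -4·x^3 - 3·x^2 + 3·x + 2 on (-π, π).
a_2 = (1/π) ∫_{-π}^{π} f(x)·cos(2x) dx.
Evaluate the integral (use parity and integration by parts as needed): a_2 = -3.

Final answer: -3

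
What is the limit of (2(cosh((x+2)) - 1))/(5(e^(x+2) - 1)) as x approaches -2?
Both numerator and denominator → 0 as x → -2; this is a 0/0 indeterminate form.
Expand each to leading order near x = -2: numerator ~ (x + 2)^2, denominator ~ 5·(x + 2).
The limit of the ratio is 0.

Final answer: 0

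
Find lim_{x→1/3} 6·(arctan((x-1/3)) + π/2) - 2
Direct substitution at x = 1/3 gives -2 + 3·π.

Final answer: -2 + 3·π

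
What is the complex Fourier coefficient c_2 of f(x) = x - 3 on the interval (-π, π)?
Compute the real Fourier coefficients first: a_2 = 0, b_2 = -1.
Then c_2 = (a_2 − i·b_2)/2 = i/2.

Final answer: i/2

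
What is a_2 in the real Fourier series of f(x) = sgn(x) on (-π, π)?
a_2 = (1/π) ∫_{-π}^{π} f(x)·cos(2x) dx.
Evaluate the integral (use parity and integration by parts as needed): a_2 = 0.

Final answer: 0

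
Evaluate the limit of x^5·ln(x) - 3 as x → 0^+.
The product is a 0·∞ indeterminate form at x → 0⁺.
Rewrite the product as ln(x) / x^(-5) and apply L'Hôpital, or use the standard hierarchy x^(-5) ≫ |ln x| as x → 0⁺.
The indeterminate product → 0, so the limit = -3.

Final answer: -3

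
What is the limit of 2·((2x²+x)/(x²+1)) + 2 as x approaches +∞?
Evaluate the dominant behaviour as x → +∞; each term tends to a finite value or vanishes.
Limit = 6.

Final answer: 6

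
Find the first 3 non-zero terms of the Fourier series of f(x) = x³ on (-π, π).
(-12 + 2·π^2)·sin(x) + (3/2 - π^2)·sin(2·x) + (-4/9 + 2·π^2/3)·sin(3·x)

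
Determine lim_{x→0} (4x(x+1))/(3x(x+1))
Both numerator and denominator → 0 as x → 0; this is a 0/0 indeterminate form.
Expand each to leading order near x = 0: numerator ~ 4·x, denominator ~ 3·x.
The limit of the ratio is 4/3.

Final answer: 4/3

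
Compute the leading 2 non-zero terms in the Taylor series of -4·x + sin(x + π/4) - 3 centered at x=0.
x·(-4 + √(2)/2) - 3 + √(2)/2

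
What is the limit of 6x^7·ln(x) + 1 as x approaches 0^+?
The product is a 0·∞ indeterminate form at x → 0⁺.
Rewrite the product as 6·ln(x) / x^(-7) and apply L'Hôpital, or use the standard hierarchy x^(-7) ≫ |ln x| as x → 0⁺.
The indeterminate product → 0, so the limit = 1.

Final answer: 1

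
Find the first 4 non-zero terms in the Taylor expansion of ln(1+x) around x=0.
-x^4/4 + x^3/3 - x^2/2 + x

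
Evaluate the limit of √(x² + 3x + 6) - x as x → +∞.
As x → +∞: multiply by the conjugate to get (3x+6)/(√(x²+3x+6)+x); the denominator ~ 2x, so the limit is 3/2.
Limit = 3/2.

Final answer: 3/2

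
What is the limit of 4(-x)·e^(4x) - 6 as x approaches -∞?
The product is a 0·∞ indeterminate form at x → -∞.
Rewrite the product as 4(-x) / e^(-4x) (an ∞/∞ form) and apply L'Hôpital, or use the standard hierarchy e^(4|x|) ≫ |(-x)| as x → -∞.
The indeterminate product → 0, so the limit = -6.

Final answer: -6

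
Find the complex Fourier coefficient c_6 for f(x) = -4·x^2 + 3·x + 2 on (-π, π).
Compute the real Fourier coefficients first: a_6 = -4/9, b_6 = -1.
Then c_6 = (a_6 − i·b_6)/2 = -2/9 + i/2.

Final answer: -2/9 + i/2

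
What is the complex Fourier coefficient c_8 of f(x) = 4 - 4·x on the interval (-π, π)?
Compute the real Fourier coefficients first: a_8 = 0, b_8 = 1.
Then c_8 = (a_8 − i·b_8)/2 = -i/2.

Final answer: -i/2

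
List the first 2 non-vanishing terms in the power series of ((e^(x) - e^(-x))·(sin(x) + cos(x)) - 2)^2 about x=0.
4 - 8·x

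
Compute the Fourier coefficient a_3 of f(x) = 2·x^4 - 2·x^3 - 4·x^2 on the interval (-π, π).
a_3 = (1/π) ∫_{-π}^{π} f(x)·cos(3x) dx.
Evaluate the integral (use parity and integration by parts as needed): a_3 = 80/27 - 16·π^2/9.

Final answer: 80/27 - 16·π^2/9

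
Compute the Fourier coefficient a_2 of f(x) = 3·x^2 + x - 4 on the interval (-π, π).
a_2 = (1/π) ∫_{-π}^{π} f(x)·cos(2x) dx.
Evaluate the integral (use parity and integration by parts as needed): a_2 = 3.

Final answer: 3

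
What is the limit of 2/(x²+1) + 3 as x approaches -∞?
Evaluate the dominant behaviour as x → -∞; each term tends to a finite value or vanishes.
Limit = 3.

Final answer: 3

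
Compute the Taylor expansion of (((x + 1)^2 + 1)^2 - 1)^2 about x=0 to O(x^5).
134·x^4 + 152·x^3 + 112·x^2 + 48·x + 9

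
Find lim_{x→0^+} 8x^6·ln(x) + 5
The product is a 0·∞ indeterminate form at x → 0⁺.
Rewrite the product as 8·ln(x) / x^(-6) and apply L'Hôpital, or use the standard hierarchy x^(-6) ≫ |ln x| as x → 0⁺.
The indeterminate product → 0, so the limit = 5.

Final answer: 5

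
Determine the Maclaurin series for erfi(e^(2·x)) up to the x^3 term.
104·e·x^3/(3·√(π)) + 12·e·x^2/√(π) + 4·e·x/√(π) + erfi(1)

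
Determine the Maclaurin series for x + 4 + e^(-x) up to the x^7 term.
-x^7/5040 + x^6/720 - x^5/120 + x^4/24 - x^3/6 + x^2/2 + 5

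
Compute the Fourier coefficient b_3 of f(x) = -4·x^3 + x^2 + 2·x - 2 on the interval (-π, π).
b_3 = (1/π) ∫_{-π}^{π} f(x)·sin(3x) dx.
Evaluate the integral (use parity and integration by parts as needed): b_3 = 28/9 - 8·π^2/3.

Final answer: 28/9 - 8·π^2/3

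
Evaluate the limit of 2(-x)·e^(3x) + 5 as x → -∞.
The product is a 0·∞ indeterminate form at x → -∞.
Rewrite the product as 2(-x) / e^(-3x) (an ∞/∞ form) and apply L'Hôpital, or use the standard hierarchy e^(3|x|) ≫ |(-x)| as x → -∞.
The indeterminate product → 0, so the limit = 5.

Final answer: 5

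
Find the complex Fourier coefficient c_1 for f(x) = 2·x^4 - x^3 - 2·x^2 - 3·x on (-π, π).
Compute the real Fourier coefficients first: a_1 = 104 - 16·π^2, b_1 = 6 - 2·π^2.
Then c_1 = (a_1 − i·b_1)/2 = -8·π^2 + 52 - 3·i + i·π^2.

Final answer: -8·π^2 + 52 - 3·i + i·π^2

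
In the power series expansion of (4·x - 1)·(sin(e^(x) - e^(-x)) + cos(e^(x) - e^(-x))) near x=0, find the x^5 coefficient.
23/60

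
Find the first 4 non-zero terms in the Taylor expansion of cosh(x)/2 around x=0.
x^6/1440 + x^4/48 + x^2/4 + 1/2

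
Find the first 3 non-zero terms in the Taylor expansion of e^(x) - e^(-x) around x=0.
x^5/60 + x^3/3 + 2·x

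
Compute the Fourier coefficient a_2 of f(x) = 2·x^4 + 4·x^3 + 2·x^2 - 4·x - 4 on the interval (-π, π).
a_2 = (1/π) ∫_{-π}^{π} f(x)·cos(2x) dx.
Evaluate the integral (use parity and integration by parts as needed): a_2 = -4 + 4·π^2.

Final answer: -4 + 4·π^2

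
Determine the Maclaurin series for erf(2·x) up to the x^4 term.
-16·x^3/(3·√(π)) + 4·x/√(π)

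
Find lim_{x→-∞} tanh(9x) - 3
Evaluate the dominant behaviour as x → -∞; each term tends to a finite value or vanishes.
Limit = -4.

Final answer: -4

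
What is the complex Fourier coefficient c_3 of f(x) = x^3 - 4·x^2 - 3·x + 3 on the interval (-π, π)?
Compute the real Fourier coefficients first: a_3 = 16/9, b_3 = -22/9 + 2·π^2/3.
Then c_3 = (a_3 − i·b_3)/2 = 8/9 - i·π^2/3 + 11·i/9.

Final answer: 8/9 - i·π^2/3 + 11·i/9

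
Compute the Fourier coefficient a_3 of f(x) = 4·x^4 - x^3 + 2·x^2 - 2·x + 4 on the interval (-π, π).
a_3 = (1/π) ∫_{-π}^{π} f(x)·cos(3x) dx.
Evaluate the integral (use parity and integration by parts as needed): a_3 = 40/27 - 32·π^2/9.

Final answer: 40/27 - 32·π^2/9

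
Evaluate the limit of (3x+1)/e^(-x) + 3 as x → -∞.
The quotient is an ∞/∞ indeterminate form as x → -∞.
Compare growth rates of the dominant terms (exponentials ≫ polynomials ≫ logarithms), or apply L'Hôpital's rule; the quotient → 0.
Adding the constant: 0 + 3 = 3. Limit = 3.

Final answer: 3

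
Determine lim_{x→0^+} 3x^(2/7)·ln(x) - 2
The product is a 0·∞ indeterminate form at x → 0⁺.
Rewrite the product as 3·ln(x) / x^(-2/7) and apply L'Hôpital, or use the standard hierarchy x^(-2/7) ≫ |ln x| as x → 0⁺.
The indeterminate product → 0, so the limit = -2.

Final answer: -2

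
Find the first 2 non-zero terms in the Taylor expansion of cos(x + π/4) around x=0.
-√(2)·x/2 + √(2)/2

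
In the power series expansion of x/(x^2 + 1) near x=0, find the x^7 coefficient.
Expand to order 7: x/(x^2 + 1) = -x^7 + x^5 - x^3 + x + O(x^8).
The coefficient of x^7 is -1.

Final answer: -1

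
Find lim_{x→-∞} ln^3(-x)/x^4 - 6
The quotient is an ∞/∞ indeterminate form as x → -∞.
Compare growth rates of the dominant terms (exponentials ≫ polynomials ≫ logarithms), or apply L'Hôpital's rule; the quotient → 0.
Adding the constant: 0 - 6 = -6. Limit = -6.

Final answer: -6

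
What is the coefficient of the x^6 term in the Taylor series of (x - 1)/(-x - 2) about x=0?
Expand to order 6: (x - 1)/(-x - 2) = 3·x^6/128 - 3·x^5/64 + 3·x^4/32 - 3·x^3/16 + 3·x^2/8 - 3·x/4 + 1/2 + O(x^7).
The coefficient of x^6 is 3/128.

Final answer: 3/128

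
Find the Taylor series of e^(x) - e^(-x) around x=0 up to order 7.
x^7/2520 + x^5/60 + x^3/3 + 2·x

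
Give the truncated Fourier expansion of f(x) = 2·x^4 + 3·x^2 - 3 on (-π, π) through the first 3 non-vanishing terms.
(84 - 16·π^2)·cos(x) + (-3 + 4·π^2)·cos(2·x) - 3 + π^2 + 2·π^4/5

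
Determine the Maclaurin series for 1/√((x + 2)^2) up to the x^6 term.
x^6/128 - x^5/64 + x^4/32 - x^3/16 + x^2/8 - x/4 + 1/2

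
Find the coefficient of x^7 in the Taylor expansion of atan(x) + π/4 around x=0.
Expand to order 7: atan(x) + π/4 = -x^7/7 + x^5/5 - x^3/3 + x + π/4 + O(x^8).
The coefficient of x^7 is -1/7.

Final answer: -1/7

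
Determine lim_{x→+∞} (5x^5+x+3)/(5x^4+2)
This is an ∞/∞ indeterminate form as x → +∞.
Divide numerator and denominator by x^5 and let the lower-order terms vanish; the numerator's degree 5 exceeds the denominator's degree 4, so the quotient diverges.
Limit = ∞.

Final answer: ∞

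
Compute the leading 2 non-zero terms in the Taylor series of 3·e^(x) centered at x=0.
3·x + 3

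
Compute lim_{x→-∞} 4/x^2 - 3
Evaluate the dominant behaviour as x → -∞; each term tends to a finite value or vanishes.
Limit = -3.

Final answer: -3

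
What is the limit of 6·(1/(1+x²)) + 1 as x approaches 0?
Direct substitution at x = 0 gives 7.

Final answer: 7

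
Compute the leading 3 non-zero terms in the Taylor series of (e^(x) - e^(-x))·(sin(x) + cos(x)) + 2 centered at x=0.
2·x^2 + 2·x + 2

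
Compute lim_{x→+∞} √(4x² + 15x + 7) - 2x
As x → +∞: multiply by the conjugate to get (15x+7)/(√(4x²+15x+7)+2x); the denominator ~ 4x, so the limit is 15/4.
Limit = 15/4.

Final answer: 15/4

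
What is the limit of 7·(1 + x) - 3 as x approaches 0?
Direct substitution at x = 0 gives 4.

Final answer: 4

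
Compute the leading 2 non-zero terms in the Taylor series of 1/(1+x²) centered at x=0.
1 - x^2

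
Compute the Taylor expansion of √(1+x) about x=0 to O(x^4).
x^3/16 - x^2/8 + x/2 + 1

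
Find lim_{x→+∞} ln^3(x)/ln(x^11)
This is an ∞/∞ indeterminate form as x → +∞.
Write ln(x^11) = 11·ln(x), reducing the quotient to ln^2(x)/11 → ∞.
Limit = ∞.

Final answer: ∞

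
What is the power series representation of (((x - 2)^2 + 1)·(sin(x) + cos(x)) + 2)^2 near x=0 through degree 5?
-163·x^5/6 + 239·x^4/6 + 58·x^3/3 - 76·x^2 + 14·x + 49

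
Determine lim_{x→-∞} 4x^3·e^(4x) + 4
The product is a 0·∞ indeterminate form at x → -∞.
Rewrite the product as 4x^3 / e^(-4x) (an ∞/∞ form) and apply L'Hôpital, or use the standard hierarchy e^(4|x|) ≫ |x^3| as x → -∞.
The indeterminate product → 0, so the limit = 4.

Final answer: 4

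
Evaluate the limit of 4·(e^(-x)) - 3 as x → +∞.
Evaluate the dominant behaviour as x → +∞; each term tends to a finite value or vanishes.
Limit = -3.

Final answer: -3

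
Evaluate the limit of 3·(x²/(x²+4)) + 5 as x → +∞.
Evaluate the dominant behaviour as x → +∞; each term tends to a finite value or vanishes.
Limit = 8.

Final answer: 8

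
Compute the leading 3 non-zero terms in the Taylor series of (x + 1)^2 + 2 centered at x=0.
x^2 + 2·x + 3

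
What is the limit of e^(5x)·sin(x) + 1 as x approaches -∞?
Evaluate the dominant behaviour as x → -∞; each term tends to a finite value or vanishes.
Limit = 1.

Final answer: 1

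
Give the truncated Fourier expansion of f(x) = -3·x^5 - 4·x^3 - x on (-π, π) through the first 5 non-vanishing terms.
(-674 - 6·π^4 + 112·π^2)·sin(x) + (-11·π^2 + 35/2 + 3·π^4)·sin(2·x) + (-2·π^4 - 50/27 + 16·π^2/9)·sin(3·x) + (29/64 + π^2/8 + 3·π^4/2)·sin(4·x) + (-6·π^4/5 - 16·π^2/25 - 154/625)·sin(5·x)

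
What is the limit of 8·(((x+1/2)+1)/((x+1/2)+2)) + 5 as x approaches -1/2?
Direct substitution at x = -1/2 gives 9.

Final answer: 9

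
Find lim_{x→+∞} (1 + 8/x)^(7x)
As x → +∞: write (1 + 8/x)^(7x) = ((1 + 8/x)^x)^7 → (e^8)^7 = e^56.
Limit = e^(56).

Final answer: e^(56)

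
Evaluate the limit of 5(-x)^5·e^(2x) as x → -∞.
This is a 0·∞ indeterminate form at x → -∞.
Rewrite the product as 5(-x)^5 / e^(-2x) (an ∞/∞ form) and apply L'Hôpital, or use the standard hierarchy e^(2|x|) ≫ |(-x)^5| as x → -∞.
The indeterminate product → 0, so the limit = 0.

Final answer: 0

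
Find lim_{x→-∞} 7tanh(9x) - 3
Evaluate the dominant behaviour as x → -∞; each term tends to a finite value or vanishes.
Limit = -10.

Final answer: -10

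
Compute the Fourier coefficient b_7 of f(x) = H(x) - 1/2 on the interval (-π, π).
b_7 = (1/π) ∫_{-π}^{π} f(x)·sin(7x) dx.
Evaluate the integral (use parity and integration by parts as needed): b_7 = 2/(7·π).

Final answer: 2/(7·π)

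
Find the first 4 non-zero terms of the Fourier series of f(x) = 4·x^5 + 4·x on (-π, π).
(-160·π^2 + 8·π^4 + 968)·sin(x) + (-4·π^4 - 34 + 20·π^2)·sin(2·x) + (-160·π^2/27 + 536/81 + 8·π^4/3)·sin(3·x) + (-2·π^4 - 47/16 + 5·π^2/2)·sin(4·x)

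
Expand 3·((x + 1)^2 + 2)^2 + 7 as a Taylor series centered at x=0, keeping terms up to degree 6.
3·x^4 + 12·x^3 + 30·x^2 + 36·x + 34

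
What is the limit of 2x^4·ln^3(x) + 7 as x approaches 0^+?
The product is a 0·∞ indeterminate form at x → 0⁺.
Rewrite the product as 2·ln^3(x) / x^(-4) and apply L'Hôpital, or use the standard hierarchy x^(-4) ≫ |ln x|^3 as x → 0⁺.
The indeterminate product → 0, so the limit = 7.

Final answer: 7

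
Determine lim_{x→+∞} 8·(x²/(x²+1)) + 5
Evaluate the dominant behaviour as x → +∞; each term tends to a finite value or vanishes.
Limit = 13.

Final answer: 13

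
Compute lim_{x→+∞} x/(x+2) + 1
Evaluate the dominant behaviour as x → +∞; each term tends to a finite value or vanishes.
Limit = 2.

Final answer: 2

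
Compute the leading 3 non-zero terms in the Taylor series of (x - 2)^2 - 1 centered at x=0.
x^2 - 4·x + 3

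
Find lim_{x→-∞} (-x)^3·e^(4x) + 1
The product is a 0·∞ indeterminate form at x → -∞.
Rewrite the product as (-x)^3 / e^(-4x) (an ∞/∞ form) and apply L'Hôpital, or use the standard hierarchy e^(4|x|) ≫ |(-x)^3| as x → -∞.
The indeterminate product → 0, so the limit = 1.

Final answer: 1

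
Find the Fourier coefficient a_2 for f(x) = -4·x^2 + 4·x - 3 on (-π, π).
a_2 = (1/π) ∫_{-π}^{π} f(x)·cos(2x) dx.
Evaluate the integral (use parity and integration by parts as needed): a_2 = -4.

Final answer: -4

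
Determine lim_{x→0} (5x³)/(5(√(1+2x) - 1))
Both numerator and denominator → 0 as x → 0; this is a 0/0 indeterminate form.
Expand each to leading order near x = 0: numerator ~ 5·x^3, denominator ~ 5·x.
The limit of the ratio is 0.

Final answer: 0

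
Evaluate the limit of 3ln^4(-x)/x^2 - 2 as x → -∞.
The quotient is an ∞/∞ indeterminate form as x → -∞.
Compare growth rates of the dominant terms (exponentials ≫ polynomials ≫ logarithms), or apply L'Hôpital's rule; the quotient → 0.
Adding the constant: 0 - 2 = -2. Limit = -2.

Final answer: -2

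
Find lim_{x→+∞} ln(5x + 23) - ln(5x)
This is an ∞ − ∞ indeterminate form.
Combine the logarithms: ln(5x+23) − ln(5x) = ln((5x+23)/(5x)) = ln(1 + 23/(5x)) → ln(1) = 0.
Limit = 0.

Final answer: 0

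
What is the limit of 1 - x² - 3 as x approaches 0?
Direct substitution at x = 0 gives -2.

Final answer: -2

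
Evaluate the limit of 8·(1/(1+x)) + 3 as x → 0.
Direct substitution at x = 0 gives 11.

Final answer: 11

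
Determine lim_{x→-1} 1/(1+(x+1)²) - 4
Direct substitution at x = -1 gives -3.

Final answer: -3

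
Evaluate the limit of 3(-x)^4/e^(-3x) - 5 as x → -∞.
The quotient is an ∞/∞ indeterminate form as x → -∞.
Compare growth rates of the dominant terms (exponentials ≫ polynomials ≫ logarithms), or apply L'Hôpital's rule; the quotient → 0.
Adding the constant: 0 - 5 = -5. Limit = -5.

Final answer: -5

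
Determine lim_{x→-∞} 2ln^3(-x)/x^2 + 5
The quotient is an ∞/∞ indeterminate form as x → -∞.
Compare growth rates of the dominant terms (exponentials ≫ polynomials ≫ logarithms), or apply L'Hôpital's rule; the quotient → 0.
Adding the constant: 0 + 5 = 5. Limit = 5.

Final answer: 5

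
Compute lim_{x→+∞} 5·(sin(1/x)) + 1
Evaluate the dominant behaviour as x → +∞; each term tends to a finite value or vanishes.
Limit = 1.

Final answer: 1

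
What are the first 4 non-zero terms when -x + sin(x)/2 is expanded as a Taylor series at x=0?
-x^7/10080 + x^5/240 - x^3/12 - x/2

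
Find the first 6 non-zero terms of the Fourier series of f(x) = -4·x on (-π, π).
-8·sin(x) + 4·sin(2·x) - 8·sin(3·x)/3 + 2·sin(4·x) - 8·sin(5·x)/5 + 4·sin(6·x)/3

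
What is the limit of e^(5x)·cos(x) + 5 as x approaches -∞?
Evaluate the dominant behaviour as x → -∞; each term tends to a finite value or vanishes.
Limit = 5.

Final answer: 5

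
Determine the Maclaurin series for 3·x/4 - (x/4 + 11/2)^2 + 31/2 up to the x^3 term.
-x^2/16 - 2·x - 59/4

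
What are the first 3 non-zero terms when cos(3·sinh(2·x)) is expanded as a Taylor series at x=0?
30·x^4 - 18·x^2 + 1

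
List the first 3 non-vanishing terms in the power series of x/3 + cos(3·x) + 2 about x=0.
-9·x^2/2 + x/3 + 3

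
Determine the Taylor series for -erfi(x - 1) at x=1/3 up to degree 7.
erfi(2/3) - 2·e^(4/9)·(x - 1/3)/√(π) + 4·e^(4/9)·(x - 1/3)^2/(3·√(π)) - 34·e^(4/9)·(x - 1/3)^3/(27·√(π)) + 70·e^(4/9)·(x - 1/3)^4/(81·√(π)) - 739·e^(4/9)·(x - 1/3)^5/(1215·√(π)) + 3998·e^(4/9)·(x - 1/3)^6/(10935·√(π)) - 49247·e^(4/9)·(x - 1/3)^7/(229635·√(π))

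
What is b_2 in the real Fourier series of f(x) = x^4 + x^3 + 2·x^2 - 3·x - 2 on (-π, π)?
b_2 = (1/π) ∫_{-π}^{π} f(x)·sin(2x) dx.
Evaluate the integral (use parity and integration by parts as needed): b_2 = 9/2 - π^2.

Final answer: 9/2 - π^2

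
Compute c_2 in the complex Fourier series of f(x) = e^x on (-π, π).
Compute the real Fourier coefficients first: a_2 = (-1 + e^(2·π))·e^(-π)/(5·π), b_2 = (2 - 2·e^(2·π))·e^(-π)/(5·π).
Then c_2 = (a_2 − i·b_2)/2 = -e^(-π)/(10·π) + e^(π)/(10·π) - i·e^(-π)/(5·π) + i·e^(π)/(5·π).

Final answer: -e^(-π)/(10·π) + e^(π)/(10·π) - i·e^(-π)/(5·π) + i·e^(π)/(5·π)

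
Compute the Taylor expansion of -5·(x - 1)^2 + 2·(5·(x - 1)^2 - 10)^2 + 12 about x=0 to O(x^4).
-200·x^3 + 95·x^2 + 210·x + 57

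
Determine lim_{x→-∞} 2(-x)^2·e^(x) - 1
The product is a 0·∞ indeterminate form at x → -∞.
Rewrite the product as 2(-x)^2 / e^(-x) (an ∞/∞ form) and apply L'Hôpital, or use the standard hierarchy e^(|x|) ≫ |(-x)^2| as x → -∞.
The indeterminate product → 0, so the limit = -1.

Final answer: -1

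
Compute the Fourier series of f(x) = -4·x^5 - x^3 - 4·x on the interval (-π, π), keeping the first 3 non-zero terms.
(-956 - 8·π^4 + 158·π^2)·sin(x) + (-19·π^2 + 65/2 + 4·π^4)·sin(2·x) + (-8·π^4/3 - 500/81 + 142·π^2/27)·sin(3·x)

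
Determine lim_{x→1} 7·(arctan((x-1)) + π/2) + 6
Direct substitution at x = 1 gives 6 + 7·π/2.

Final answer: 6 + 7·π/2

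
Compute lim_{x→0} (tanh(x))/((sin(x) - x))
Both numerator and denominator → 0 as x → 0; this is a 0/0 indeterminate form.
Expand each to leading order near x = 0: numerator ~ x, denominator ~ -x^3/6.
The limit of the ratio is -∞.

Final answer: -∞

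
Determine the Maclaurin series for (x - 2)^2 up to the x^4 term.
x^2 - 4·x + 4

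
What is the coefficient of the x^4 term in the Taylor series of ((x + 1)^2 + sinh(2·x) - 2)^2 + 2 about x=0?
Expand to order 4: ((x + 1)^2 + sinh(2·x) - 2)^2 + 2 = 35·x^4/3 + 16·x^3/3 + 14·x^2 - 8·x + 3 + O(x^5).
The coefficient of x^4 is 35/3.

Final answer: 35/3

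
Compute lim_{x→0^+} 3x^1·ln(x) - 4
The product is a 0·∞ indeterminate form at x → 0⁺.
Rewrite the product as 3·ln(x) / x^(-1) and apply L'Hôpital, or use the standard hierarchy x^(-1) ≫ |ln x| as x → 0⁺.
The indeterminate product → 0, so the limit = -4.

Final answer: -4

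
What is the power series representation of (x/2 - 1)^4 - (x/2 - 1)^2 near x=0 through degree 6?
x^4/16 - x^3/2 + 5·x^2/4 - x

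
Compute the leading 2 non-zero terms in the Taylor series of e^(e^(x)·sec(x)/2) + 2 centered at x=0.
x·e^(1/2)/2 + e^(1/2) + 2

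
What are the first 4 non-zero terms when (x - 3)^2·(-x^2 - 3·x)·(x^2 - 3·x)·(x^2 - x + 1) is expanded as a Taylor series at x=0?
-48·x^5 + 135·x^4 - 135·x^3 + 81·x^2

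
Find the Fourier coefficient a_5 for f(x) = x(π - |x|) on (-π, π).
a_5 = (1/π) ∫_{-π}^{π} f(x)·cos(5x) dx.
Evaluate the integral (use parity and integration by parts as needed): a_5 = 0.

Final answer: 0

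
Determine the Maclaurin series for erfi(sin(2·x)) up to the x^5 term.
-56·x^5/(15·√(π)) + 8·x^3/(3·√(π)) + 4·x/√(π)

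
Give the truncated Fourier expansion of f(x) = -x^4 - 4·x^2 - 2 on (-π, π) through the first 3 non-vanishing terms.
(-32 + 8·π^2)·cos(x) + (-2·π^2 - 1)·cos(2·x) - π^4/5 - 4·π^2/3 - 2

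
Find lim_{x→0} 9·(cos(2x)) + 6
Direct substitution at x = 0 gives 15.

Final answer: 15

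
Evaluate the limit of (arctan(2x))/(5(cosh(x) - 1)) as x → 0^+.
Both numerator and denominator → 0 as x → 0^+; this is a 0/0 indeterminate form.
Expand each to leading order near x = 0: numerator ~ 2·x, denominator ~ 5·x^2/2.
The limit of the ratio is ∞.

Final answer: ∞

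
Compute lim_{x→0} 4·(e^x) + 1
Direct substitution at x = 0 gives 5.

Final answer: 5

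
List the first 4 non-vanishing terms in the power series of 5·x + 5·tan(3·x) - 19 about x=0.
162·x^5 + 45·x^3 + 20·x - 19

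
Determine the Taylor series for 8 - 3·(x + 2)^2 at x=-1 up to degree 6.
5 - 6·(x + 1) - 3·(x + 1)^2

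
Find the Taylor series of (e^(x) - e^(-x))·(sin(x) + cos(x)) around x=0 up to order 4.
-2·x^3/3 + 2·x^2 + 2·x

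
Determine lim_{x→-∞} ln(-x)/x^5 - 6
The quotient is an ∞/∞ indeterminate form as x → -∞.
Compare growth rates of the dominant terms (exponentials ≫ polynomials ≫ logarithms), or apply L'Hôpital's rule; the quotient → 0.
Adding the constant: 0 - 6 = -6. Limit = -6.

Final answer: -6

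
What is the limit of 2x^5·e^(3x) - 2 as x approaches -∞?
The product is a 0·∞ indeterminate form at x → -∞.
Rewrite the product as 2x^5 / e^(-3x) (an ∞/∞ form) and apply L'Hôpital, or use the standard hierarchy e^(3|x|) ≫ |x^5| as x → -∞.
The indeterminate product → 0, so the limit = -2.

Final answer: -2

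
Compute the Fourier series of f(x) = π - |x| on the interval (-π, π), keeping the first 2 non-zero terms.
4·cos(x)/π + π/2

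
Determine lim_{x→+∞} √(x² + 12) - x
This is an ∞ − ∞ indeterminate form.
Multiply and divide by the conjugate √(x²+12) + x; the x² terms cancel, leaving 12/(√(x²+12)+x) → 0.
Limit = 0.

Final answer: 0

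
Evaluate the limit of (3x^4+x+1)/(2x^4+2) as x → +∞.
This is an ∞/∞ indeterminate form as x → +∞.
Divide numerator and denominator by x^4 and let the lower-order terms vanish; the leading terms give 3/2.
Limit = 3/2.

Final answer: 3/2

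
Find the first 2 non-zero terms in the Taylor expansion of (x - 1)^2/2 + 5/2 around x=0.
3 - x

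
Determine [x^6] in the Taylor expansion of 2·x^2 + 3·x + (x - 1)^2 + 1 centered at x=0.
Expand to order 6: 2·x^2 + 3·x + (x - 1)^2 + 1 = 3·x^2 + x + 2 + O(x^7).
The coefficient of x^6 is 0.

Final answer: 0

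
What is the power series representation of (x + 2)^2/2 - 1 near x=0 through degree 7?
x^2/2 + 2·x + 1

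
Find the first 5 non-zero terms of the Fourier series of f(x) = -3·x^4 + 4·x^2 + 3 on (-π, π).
(-160 + 24·π^2)·cos(x) + (13 - 6·π^2)·cos(2·x) + (-32/9 + 8·π^2/3)·cos(3·x) + (25/16 - 3·π^2/2)·cos(4·x) - 3·π^4/5 + 3 + 4·π^2/3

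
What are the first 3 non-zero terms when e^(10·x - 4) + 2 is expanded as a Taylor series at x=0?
50·x^2·e^(-4) + 10·x·e^(-4) + e^(-4) + 2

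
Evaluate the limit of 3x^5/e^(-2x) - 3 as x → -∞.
The quotient is an ∞/∞ indeterminate form as x → -∞.
Compare growth rates of the dominant terms (exponentials ≫ polynomials ≫ logarithms), or apply L'Hôpital's rule; the quotient → 0.
Adding the constant: 0 - 3 = -3. Limit = -3.

Final answer: -3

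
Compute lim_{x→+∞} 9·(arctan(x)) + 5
Evaluate the dominant behaviour as x → +∞; each term tends to a finite value or vanishes.
Limit = 5 + 9·π/2.

Final answer: 5 + 9·π/2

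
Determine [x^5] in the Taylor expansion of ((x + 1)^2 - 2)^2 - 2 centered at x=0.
Expand to order 5: ((x + 1)^2 - 2)^2 - 2 = x^4 + 4·x^3 + 2·x^2 - 4·x - 1 + O(x^6).
The coefficient of x^5 is 0.

Final answer: 0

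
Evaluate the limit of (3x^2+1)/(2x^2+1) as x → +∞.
This is an ∞/∞ indeterminate form as x → +∞.
Divide numerator and denominator by x^2 and let the lower-order terms vanish; the leading terms give 3/2.
Limit = 3/2.

Final answer: 3/2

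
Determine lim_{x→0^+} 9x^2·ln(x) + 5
The product is a 0·∞ indeterminate form at x → 0⁺.
Rewrite the product as 9·ln(x) / x^(-2) and apply L'Hôpital, or use the standard hierarchy x^(-2) ≫ |ln x| as x → 0⁺.
The indeterminate product → 0, so the limit = 5.

Final answer: 5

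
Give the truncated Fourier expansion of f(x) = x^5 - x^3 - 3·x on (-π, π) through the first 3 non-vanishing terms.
(-42·π^2 + 2·π^4 + 246)·sin(x) + (-π^4 - 6 + 6·π^2)·sin(2·x) + (-58·π^2/27 - 46/81 + 2·π^4/3)·sin(3·x)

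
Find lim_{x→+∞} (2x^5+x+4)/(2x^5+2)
This is an ∞/∞ indeterminate form as x → +∞.
Divide numerator and denominator by x^5 and let the lower-order terms vanish; the leading terms give 2/2 = 1.
Limit = 1.

Final answer: 1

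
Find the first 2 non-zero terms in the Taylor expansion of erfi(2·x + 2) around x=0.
4·x·e^(4)/√(π) + erfi(2)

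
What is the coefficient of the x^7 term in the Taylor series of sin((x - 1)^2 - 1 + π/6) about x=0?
Expand to order 7: sin((x - 1)^2 - 1 + π/6) = x^7·(-101·√(3)/315 - 1/30) + x^6·(√(3)/4 + 41/90) + x^5·(-2/3 + 11·√(3)/30) + x^4·(1/12 - √(3)) + x^3·(1 + 2·√(3)/3) + x^2·(-1 + √(3)/2) - √(3)·x + 1/2 + O(x^8).
The coefficient of x^7 is -101·√(3)/315 - 1/30.

Final answer: -101·√(3)/315 - 1/30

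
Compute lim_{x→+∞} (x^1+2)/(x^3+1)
This is an ∞/∞ indeterminate form as x → +∞.
Divide numerator and denominator by x^3 and let the lower-order terms vanish; the numerator's degree 1 is below the denominator's degree 3, so the quotient → 0.
Limit = 0.

Final answer: 0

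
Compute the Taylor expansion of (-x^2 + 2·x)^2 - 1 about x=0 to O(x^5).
x^4 - 4·x^3 + 4·x^2 - 1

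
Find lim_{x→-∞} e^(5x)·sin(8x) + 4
Evaluate the dominant behaviour as x → -∞; each term tends to a finite value or vanishes.
Limit = 4.

Final answer: 4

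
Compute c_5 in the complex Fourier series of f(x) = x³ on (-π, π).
Compute the real Fourier coefficients first: a_5 = 0, b_5 = -12/125 + 2·π^2/5.
Then c_5 = (a_5 − i·b_5)/2 = -i·π^2/5 + 6·i/125.

Final answer: -i·π^2/5 + 6·i/125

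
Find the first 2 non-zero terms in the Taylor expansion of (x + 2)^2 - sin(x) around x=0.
3·x + 4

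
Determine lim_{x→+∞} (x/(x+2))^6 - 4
As x → +∞: x/(x+2) = 1/(1 + 2/x) → 1, and the 6th power of a limit-1 base also → 1; with the additive constant, 1 - 4 = -3.
Limit = -3.

Final answer: -3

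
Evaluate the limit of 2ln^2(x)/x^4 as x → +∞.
This is an ∞/∞ indeterminate form as x → +∞.
The polynomial denominator x^4 dominates the logarithmic numerator (any positive power of x ≫ ln^2(x) as x → ∞), so the quotient → 0.
Limit = 0.

Final answer: 0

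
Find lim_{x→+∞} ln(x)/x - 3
The quotient is an ∞/∞ indeterminate form as x → +∞.
The polynomial denominator x dominates the logarithmic numerator (any positive power of x ≫ ln(x) as x → ∞), so the quotient → 0.
Adding the constant: 0 - 3 = -3. Limit = -3.

Final answer: -3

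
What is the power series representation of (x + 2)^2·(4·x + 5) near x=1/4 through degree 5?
243/8 + 189·(x - 1/4)/4 + 24·(x - 1/4)^2 + 4·(x - 1/4)^3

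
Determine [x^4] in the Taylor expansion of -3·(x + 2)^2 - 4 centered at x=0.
Expand to order 4: -3·(x + 2)^2 - 4 = -3·x^2 - 12·x - 16 + O(x^5).
The coefficient of x^4 is 0.

Final answer: 0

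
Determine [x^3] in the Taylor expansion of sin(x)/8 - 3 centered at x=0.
Expand to order 3: sin(x)/8 - 3 = -x^3/48 + x/8 - 3 + O(x^4).
The coefficient of x^3 is -1/48.

Final answer: -1/48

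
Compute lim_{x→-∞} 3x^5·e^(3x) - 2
The product is a 0·∞ indeterminate form at x → -∞.
Rewrite the product as 3x^5 / e^(-3x) (an ∞/∞ form) and apply L'Hôpital, or use the standard hierarchy e^(3|x|) ≫ |x^5| as x → -∞.
The indeterminate product → 0, so the limit = -2.

Final answer: -2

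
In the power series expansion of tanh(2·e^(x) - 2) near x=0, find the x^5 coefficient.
Expand to order 5: tanh(2·e^(x) - 2) = 19·x^5/20 - 47·x^4/12 - 7·x^3/3 + x^2 + 2·x + O(x^6).
The coefficient of x^5 is 19/20.

Final answer: 19/20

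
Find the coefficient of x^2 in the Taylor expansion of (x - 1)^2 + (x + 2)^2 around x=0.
Expand to order 2: (x - 1)^2 + (x + 2)^2 = 2·x^2 + 2·x + 5 + O(x^3).
The coefficient of x^2 is 2.

Final answer: 2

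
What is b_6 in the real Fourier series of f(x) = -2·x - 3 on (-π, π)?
b_6 = (1/π) ∫_{-π}^{π} f(x)·sin(6x) dx.
Evaluate the integral (use parity and integration by parts as needed): b_6 = 2/3.

Final answer: 2/3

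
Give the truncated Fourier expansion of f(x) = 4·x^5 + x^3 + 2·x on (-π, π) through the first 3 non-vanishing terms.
(-158·π^2 + 8·π^4 + 952)·sin(x) + (-4·π^4 - 61/2 + 19·π^2)·sin(2·x) + (-142·π^2/27 + 392/81 + 8·π^4/3)·sin(3·x)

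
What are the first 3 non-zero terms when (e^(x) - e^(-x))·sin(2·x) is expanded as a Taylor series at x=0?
11·x^6/90 - 2·x^4 + 4·x^2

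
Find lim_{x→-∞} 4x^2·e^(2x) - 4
The product is a 0·∞ indeterminate form at x → -∞.
Rewrite the product as 4x^2 / e^(-2x) (an ∞/∞ form) and apply L'Hôpital, or use the standard hierarchy e^(2|x|) ≫ |x^2| as x → -∞.
The indeterminate product → 0, so the limit = -4.

Final answer: -4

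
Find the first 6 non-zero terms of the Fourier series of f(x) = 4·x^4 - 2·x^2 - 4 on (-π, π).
(200 - 32·π^2)·cos(x) + (-14 + 8·π^2)·cos(2·x) + (88/27 - 32·π^2/9)·cos(3·x) + (-5/4 + 2·π^2)·cos(4·x) + (392/625 - 32·π^2/25)·cos(5·x) - 2·π^2/3 - 4 + 4·π^4/5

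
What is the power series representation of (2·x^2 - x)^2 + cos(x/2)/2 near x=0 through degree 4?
3073·x^4/768 - 4·x^3 + 15·x^2/16 + 1/2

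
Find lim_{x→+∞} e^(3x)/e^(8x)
This is an ∞/∞ indeterminate form as x → +∞.
Rewrite e^(3x)/e^(8x) = e^((3−8)x) = e^(-5x); the exponent coefficient is -5 < 0 so e^(-5x) → 0.
Limit = 0.

Final answer: 0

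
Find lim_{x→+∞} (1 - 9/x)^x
As x → +∞: this is the defining limit (1 - 9/x)^x → e^(-9).
Limit = e^(-9).

Final answer: e^(-9)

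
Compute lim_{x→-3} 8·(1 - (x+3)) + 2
Direct substitution at x = -3 gives 10.

Final answer: 10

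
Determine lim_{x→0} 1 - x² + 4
Direct substitution at x = 0 gives 5.

Final answer: 5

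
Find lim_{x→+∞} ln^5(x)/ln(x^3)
This is an ∞/∞ indeterminate form as x → +∞.
Write ln(x^3) = 3·ln(x), reducing the quotient to ln^4(x)/3 → ∞.
Limit = ∞.

Final answer: ∞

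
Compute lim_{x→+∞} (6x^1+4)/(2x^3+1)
This is an ∞/∞ indeterminate form as x → +∞.
Divide numerator and denominator by x^3 and let the lower-order terms vanish; the numerator's degree 1 is below the denominator's degree 3, so the quotient → 0.
Limit = 0.

Final answer: 0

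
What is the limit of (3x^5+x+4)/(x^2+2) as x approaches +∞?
This is an ∞/∞ indeterminate form as x → +∞.
Divide numerator and denominator by x^5 and let the lower-order terms vanish; the numerator's degree 5 exceeds the denominator's degree 2, so the quotient diverges.
Limit = ∞.

Final answer: ∞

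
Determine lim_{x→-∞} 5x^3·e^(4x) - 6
The product is a 0·∞ indeterminate form at x → -∞.
Rewrite the product as 5x^3 / e^(-4x) (an ∞/∞ form) and apply L'Hôpital, or use the standard hierarchy e^(4|x|) ≫ |x^3| as x → -∞.
The indeterminate product → 0, so the limit = -6.

Final answer: -6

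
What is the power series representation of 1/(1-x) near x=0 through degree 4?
x^4 + x^3 + x^2 + x + 1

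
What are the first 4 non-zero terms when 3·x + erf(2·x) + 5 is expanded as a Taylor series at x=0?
32·x^5/(5·√(π)) - 16·x^3/(3·√(π)) + x·(4/√(π) + 3) + 5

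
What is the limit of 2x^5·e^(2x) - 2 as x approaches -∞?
The product is a 0·∞ indeterminate form at x → -∞.
Rewrite the product as 2x^5 / e^(-2x) (an ∞/∞ form) and apply L'Hôpital, or use the standard hierarchy e^(2|x|) ≫ |x^5| as x → -∞.
The indeterminate product → 0, so the limit = -2.

Final answer: -2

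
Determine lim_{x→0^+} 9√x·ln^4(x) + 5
The product is a 0·∞ indeterminate form at x → 0⁺.
Rewrite the product as 9·ln^4(x) / x^(-1/2) and apply L'Hôpital, or use the standard hierarchy x^(-1/2) ≫ |ln x|^4 as x → 0⁺.
The indeterminate product → 0, so the limit = 5.

Final answer: 5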